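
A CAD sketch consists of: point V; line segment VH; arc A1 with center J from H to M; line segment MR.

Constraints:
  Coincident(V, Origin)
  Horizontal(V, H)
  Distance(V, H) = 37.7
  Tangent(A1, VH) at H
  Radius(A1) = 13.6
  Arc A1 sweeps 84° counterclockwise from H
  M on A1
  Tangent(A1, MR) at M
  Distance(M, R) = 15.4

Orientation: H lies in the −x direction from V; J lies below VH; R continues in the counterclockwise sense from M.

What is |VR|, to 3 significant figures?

59.6

On A1, H sits at bearing 90° from J; an 84° counterclockwise sweep puts M at bearing 174°, so M = J + 13.6·(cos 174°, sin 174°) = (-51.2, -12.2). Since A1 is tangent to MR there, JM ⟂ MR, so MR runs along (−sin 174°, cos 174°); with |MR| = 15.4, R = (-52.8, -27.5). Then |VR| = |R − V| = 59.6.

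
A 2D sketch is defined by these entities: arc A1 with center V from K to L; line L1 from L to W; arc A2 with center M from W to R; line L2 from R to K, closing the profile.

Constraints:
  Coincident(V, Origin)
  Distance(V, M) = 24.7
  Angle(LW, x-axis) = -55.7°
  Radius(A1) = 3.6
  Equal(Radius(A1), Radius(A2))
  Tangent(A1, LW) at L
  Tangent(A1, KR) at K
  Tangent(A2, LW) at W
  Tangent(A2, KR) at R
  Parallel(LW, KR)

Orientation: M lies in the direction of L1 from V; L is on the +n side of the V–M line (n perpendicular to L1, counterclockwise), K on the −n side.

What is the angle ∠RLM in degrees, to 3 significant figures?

7.96°

Tangency of A1 to both parallel lines with radius 3.6 puts L and K at V ± 3.6·n: L = (2.97, 2.03), K = (-2.97, -2.03). Equal radii place W and R the same way about M: W = M + 3.6·n = (16.9, -18.4), R = M − 3.6·n = (10.9, -22.4). Then cos ∠RLM = LR·LM / (|LR||LM|), giving 7.96°.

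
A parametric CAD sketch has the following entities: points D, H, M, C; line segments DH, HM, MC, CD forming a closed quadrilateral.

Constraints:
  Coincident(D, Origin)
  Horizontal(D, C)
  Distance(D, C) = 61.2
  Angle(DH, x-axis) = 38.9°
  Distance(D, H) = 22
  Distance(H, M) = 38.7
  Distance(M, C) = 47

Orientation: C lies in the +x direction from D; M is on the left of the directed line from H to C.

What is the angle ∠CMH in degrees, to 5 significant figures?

64.381°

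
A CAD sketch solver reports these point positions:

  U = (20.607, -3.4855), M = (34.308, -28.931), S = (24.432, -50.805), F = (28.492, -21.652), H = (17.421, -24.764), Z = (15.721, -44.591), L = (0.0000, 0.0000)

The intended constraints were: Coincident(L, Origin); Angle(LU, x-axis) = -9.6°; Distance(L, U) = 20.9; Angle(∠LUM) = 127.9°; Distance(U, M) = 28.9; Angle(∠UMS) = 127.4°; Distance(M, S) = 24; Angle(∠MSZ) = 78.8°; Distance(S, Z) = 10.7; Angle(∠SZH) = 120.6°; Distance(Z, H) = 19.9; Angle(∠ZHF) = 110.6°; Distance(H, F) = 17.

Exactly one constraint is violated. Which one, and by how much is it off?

Distance(H, F) = 17 — off by 5.50.

L = (0.00, 0.00) ✓; LU at -9.600° ✓; |LU| = 20.90 ✓; ∠LUM = 127.9° ✓; |UM| = 28.90 ✓; ∠UMS = 127.4° ✓; |MS| = 24.00 ✓; ∠MSZ = 78.80° ✓; |SZ| = 10.70 ✓; ∠SZH = 120.6° ✓; |ZH| = 19.90 ✓; ∠ZHF = 110.6° ✓; |HF| = 11.50 ✗.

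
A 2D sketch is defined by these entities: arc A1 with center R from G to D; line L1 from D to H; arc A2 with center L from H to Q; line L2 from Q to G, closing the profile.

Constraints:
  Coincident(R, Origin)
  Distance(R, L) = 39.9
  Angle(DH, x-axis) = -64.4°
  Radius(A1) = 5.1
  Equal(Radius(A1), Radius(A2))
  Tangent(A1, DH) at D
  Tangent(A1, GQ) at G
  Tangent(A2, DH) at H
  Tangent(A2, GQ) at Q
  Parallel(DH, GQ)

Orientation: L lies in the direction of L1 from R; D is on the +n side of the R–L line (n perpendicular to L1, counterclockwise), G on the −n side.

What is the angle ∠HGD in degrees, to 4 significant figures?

75.66°

The slot axis is L1's direction at -64.4°, so u = (cos -64.4°, sin -64.4°) = (0.4321, -0.9018) and n = (−sin -64.4°, cos -64.4°) = (0.9018, 0.4321). R is at the origin and L lies 39.9 along u from R, so L = 39.9·u = (17.24, -35.98). Tangency of A1 to both parallel lines with radius 5.1 puts D and G at R ± 5.1·n: D = (4.599, 2.204), G = (-4.599, -2.204). Equal radii place H and Q the same way about L: H = L + 5.1·n = (21.84, -33.78), Q = L − 5.1·n = (12.64, -38.19). Then cos ∠HGD = GH·GD / (|GH||GD|), giving 75.66°.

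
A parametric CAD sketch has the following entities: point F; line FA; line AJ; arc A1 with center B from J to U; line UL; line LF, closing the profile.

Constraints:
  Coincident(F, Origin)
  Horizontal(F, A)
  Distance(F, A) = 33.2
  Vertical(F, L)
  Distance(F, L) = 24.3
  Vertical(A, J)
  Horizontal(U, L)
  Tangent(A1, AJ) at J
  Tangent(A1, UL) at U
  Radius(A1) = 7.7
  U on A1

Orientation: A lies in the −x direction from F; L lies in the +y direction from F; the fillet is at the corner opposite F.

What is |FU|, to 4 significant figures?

35.22

F is at the origin; FA is horizontal with |FA| = 33.2 and A on the −x side, so A = (-33.20, 0.000). F and L share the same x with |FL| = 24.3 and L on the +y side, so L = (0.000, 24.30). The virtual corner opposite F is at (-33.20, 24.30). Since A1 is tangent to AJ there, BJ ⟂ AJ and A1 meets UL tangentially, so BU is at right angles to UL, with radius 7.7, so the center B sits 7.7 in from both sides at B = (-25.50, 16.60). That places the tangent points at J = (-33.20, 16.60) on AJ and U = (-25.50, 24.30) on UL. Then |FU| = |U − F| = 35.22.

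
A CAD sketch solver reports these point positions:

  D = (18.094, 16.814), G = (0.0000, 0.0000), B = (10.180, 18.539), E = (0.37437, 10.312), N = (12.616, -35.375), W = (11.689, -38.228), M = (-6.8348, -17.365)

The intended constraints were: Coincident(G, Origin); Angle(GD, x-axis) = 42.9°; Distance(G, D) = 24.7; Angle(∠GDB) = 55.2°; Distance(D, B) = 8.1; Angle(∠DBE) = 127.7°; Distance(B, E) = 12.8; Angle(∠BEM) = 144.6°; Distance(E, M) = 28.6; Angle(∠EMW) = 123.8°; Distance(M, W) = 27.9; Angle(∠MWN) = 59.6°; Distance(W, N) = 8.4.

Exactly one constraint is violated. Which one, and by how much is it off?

Distance(W, N) = 8.4 — off by 5.40.

G = (0.00, 0.00) ✓; GD at 42.90° ✓; |GD| = 24.70 ✓; ∠GDB = 55.20° ✓; |DB| = 8.100 ✓; ∠DBE = 127.7° ✓; |BE| = 12.80 ✓; ∠BEM = 144.6° ✓; |EM| = 28.60 ✓; ∠EMW = 123.8° ✓; |MW| = 27.90 ✓; ∠MWN = 59.60° ✓; |WN| = 3.000 ✗.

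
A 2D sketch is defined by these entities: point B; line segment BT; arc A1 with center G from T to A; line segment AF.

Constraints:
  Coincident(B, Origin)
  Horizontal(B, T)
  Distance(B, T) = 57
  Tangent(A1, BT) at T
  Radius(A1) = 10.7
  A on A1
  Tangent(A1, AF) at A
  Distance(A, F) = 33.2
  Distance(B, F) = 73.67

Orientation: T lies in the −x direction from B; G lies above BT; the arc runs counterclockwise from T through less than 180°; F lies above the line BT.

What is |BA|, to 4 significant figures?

49.02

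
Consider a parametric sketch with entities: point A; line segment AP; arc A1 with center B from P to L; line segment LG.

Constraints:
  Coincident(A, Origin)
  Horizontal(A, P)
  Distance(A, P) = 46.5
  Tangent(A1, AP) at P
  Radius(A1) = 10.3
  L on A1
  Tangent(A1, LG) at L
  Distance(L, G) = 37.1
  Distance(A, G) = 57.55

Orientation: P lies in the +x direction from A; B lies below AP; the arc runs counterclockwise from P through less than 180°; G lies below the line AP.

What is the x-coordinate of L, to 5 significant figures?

36.223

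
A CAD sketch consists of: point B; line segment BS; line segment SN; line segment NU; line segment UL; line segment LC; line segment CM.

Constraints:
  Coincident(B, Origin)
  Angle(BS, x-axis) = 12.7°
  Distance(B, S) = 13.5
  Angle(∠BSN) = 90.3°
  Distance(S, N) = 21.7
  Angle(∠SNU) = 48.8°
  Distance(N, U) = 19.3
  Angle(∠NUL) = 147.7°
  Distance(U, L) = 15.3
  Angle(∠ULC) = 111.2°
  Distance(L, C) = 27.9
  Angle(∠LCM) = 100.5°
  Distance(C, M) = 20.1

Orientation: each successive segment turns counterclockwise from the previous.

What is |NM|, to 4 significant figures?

35.98

B is at the origin; BS runs at 12.7° with length 13.5, so S = (13.17, 2.968). ∠BSN = 90.3° gives SN at 102.4° from the x-axis; with |SN| = 21.7, N = (8.510, 24.16). ∠SNU = 48.8° gives NU at -126.4° from the x-axis; with |NU| = 19.3, U = (-2.943, 8.627). ∠NUL = 147.7° gives UL at -94.10° from the x-axis; with |UL| = 15.3, L = (-4.037, -6.634). ∠ULC = 111.2° gives LC at -25.30° from the x-axis; with |LC| = 27.9, C = (21.19, -18.56). ∠LCM = 100.5° gives CM at 54.20° from the x-axis; with |CM| = 20.1, M = (32.94, -2.254). Then |NM| = |M − N| = 35.98.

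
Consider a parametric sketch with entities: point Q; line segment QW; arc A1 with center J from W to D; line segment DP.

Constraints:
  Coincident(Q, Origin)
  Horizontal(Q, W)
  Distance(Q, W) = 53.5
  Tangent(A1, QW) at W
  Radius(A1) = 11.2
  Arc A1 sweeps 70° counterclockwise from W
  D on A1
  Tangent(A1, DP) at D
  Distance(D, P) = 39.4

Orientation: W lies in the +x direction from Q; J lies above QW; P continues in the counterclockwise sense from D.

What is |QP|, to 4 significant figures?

89.31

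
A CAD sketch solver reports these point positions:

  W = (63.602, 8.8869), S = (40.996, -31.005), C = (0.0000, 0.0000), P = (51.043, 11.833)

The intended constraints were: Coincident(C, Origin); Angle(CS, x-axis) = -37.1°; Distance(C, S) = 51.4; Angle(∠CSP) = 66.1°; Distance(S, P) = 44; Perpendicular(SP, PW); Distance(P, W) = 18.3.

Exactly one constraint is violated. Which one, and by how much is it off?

Distance(P, W) = 18.3 — off by 5.40.

C = (0.00, 0.00) ✓; CS at -37.10° ✓; |CS| = 51.40 ✓; ∠CSP = 66.10° ✓; |SP| = 44.00 ✓; ∠(SP, PW) = 90.00° ✓; |PW| = 12.90 ✗.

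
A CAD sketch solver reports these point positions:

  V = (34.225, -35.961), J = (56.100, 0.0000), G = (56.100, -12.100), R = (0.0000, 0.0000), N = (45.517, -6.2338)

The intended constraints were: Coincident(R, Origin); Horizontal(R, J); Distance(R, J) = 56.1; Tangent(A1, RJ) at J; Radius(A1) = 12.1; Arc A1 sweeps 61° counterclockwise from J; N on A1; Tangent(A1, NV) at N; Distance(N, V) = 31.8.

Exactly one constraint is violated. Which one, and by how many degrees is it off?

Tangent(A1, NV) at N — off by 8.20°.

R = (0.00, 0.00) ✓; R.y = 0.00, J.y = 0.00 ✓; |RJ| = 56.10 ✓; ∠(GJ, JR) = 90.00° ✓; |GJ| = 12.10 ✓; bearing(G→N) − bearing(G→J) = 61.00° ✓; |GN| = 12.10 ✓; ∠(GN, NV) = 81.80° ✗; |NV| = 31.80 ✓.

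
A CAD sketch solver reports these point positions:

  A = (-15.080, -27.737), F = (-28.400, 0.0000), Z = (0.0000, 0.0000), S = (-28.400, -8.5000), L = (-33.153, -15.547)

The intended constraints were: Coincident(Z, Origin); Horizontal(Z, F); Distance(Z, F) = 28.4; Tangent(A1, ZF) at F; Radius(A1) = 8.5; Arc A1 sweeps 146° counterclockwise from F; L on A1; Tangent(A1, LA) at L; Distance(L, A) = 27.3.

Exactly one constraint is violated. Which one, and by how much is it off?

Distance(L, A) = 27.3 — off by 5.50.

Z = (0.00, 0.00) ✓; Z.y = 0.00, F.y = 0.00 ✓; |ZF| = 28.40 ✓; ∠(SF, FZ) = 90.00° ✓; |SF| = 8.500 ✓; bearing(S→L) − bearing(S→F) = 146.0° ✓; |SL| = 8.500 ✓; ∠(SL, LA) = 90.00° ✓; |LA| = 21.80 ✗.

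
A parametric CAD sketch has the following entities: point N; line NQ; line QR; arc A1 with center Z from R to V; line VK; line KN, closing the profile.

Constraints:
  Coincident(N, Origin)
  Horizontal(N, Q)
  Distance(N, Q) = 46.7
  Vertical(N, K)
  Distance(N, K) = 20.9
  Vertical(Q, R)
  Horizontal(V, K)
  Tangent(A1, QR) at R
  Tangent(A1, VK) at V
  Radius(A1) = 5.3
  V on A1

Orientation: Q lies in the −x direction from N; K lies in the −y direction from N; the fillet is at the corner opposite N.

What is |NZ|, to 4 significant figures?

44.24

N is at the origin; N and Q share the same y with |NQ| = 46.7 and Q on the −x side, so Q = (-46.70, 0.000). NK is vertical with |NK| = 20.9 and K on the −y side, so K = (0.000, -20.90). The virtual corner opposite N is at (-46.70, -20.90). The tangent condition forces ZR to be normal to QR and A1 meets VK tangentially, so ZV is at right angles to VK, with radius 5.3, so the center Z sits 5.3 in from both sides at Z = (-41.40, -15.60). Then |NZ| = |Z − N| = 44.24.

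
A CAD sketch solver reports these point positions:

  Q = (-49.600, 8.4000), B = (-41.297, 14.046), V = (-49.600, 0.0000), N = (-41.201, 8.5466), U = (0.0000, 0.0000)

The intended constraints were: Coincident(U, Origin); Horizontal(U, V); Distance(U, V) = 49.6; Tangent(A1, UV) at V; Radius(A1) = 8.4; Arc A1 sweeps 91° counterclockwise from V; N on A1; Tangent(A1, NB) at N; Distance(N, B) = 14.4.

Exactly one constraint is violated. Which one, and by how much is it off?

Distance(N, B) = 14.4 — off by 8.90.

U = (0.00, 0.00) ✓; U.y = 0.00, V.y = 0.00 ✓; |UV| = 49.60 ✓; ∠(QV, VU) = 90.00° ✓; |QV| = 8.400 ✓; bearing(Q→N) − bearing(Q→V) = 91.00° ✓; |QN| = 8.400 ✓; ∠(QN, NB) = 90.00° ✓; |NB| = 5.500 ✗.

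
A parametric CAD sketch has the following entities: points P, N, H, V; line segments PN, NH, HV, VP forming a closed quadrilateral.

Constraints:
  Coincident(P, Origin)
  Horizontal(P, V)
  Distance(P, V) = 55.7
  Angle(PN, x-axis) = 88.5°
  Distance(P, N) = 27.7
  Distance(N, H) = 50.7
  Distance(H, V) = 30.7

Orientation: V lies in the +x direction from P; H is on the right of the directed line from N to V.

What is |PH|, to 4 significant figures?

32.19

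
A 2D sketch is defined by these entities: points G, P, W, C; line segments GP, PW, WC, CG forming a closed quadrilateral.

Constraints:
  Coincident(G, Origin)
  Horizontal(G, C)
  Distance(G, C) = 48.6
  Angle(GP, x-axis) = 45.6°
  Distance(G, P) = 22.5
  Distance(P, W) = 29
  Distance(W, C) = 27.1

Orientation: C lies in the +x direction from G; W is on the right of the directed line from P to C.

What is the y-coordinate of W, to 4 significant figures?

-11.68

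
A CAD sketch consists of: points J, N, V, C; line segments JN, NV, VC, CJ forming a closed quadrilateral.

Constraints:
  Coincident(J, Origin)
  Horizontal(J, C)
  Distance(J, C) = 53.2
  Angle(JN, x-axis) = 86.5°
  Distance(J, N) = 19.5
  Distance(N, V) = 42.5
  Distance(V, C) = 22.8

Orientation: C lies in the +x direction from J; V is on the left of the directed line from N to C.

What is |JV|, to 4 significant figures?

48.34

Checks: |NV| = 42.50 ✓; |VC| = 22.80 ✓.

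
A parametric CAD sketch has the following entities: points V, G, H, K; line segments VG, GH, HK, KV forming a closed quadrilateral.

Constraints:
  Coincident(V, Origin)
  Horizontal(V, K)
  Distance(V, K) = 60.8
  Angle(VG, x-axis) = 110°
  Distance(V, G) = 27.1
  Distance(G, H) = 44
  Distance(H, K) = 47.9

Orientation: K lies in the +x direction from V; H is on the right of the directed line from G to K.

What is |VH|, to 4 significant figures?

18.49

V is at the origin; VK is horizontal with |VK| = 60.8 and K in +x, so K = (60.8, 0). VG runs at 110.0° with |VG| = 27.1, so G = (-9.269, 25.47). H is determined by |GH| = 44.0 and |HK| = 47.9 together: it lies at the intersection of circle(G, 44.0) and circle(K, 47.9). With |GK| = 74.55, the foot of the radical line on GK is 34.87 from G and the perpendicular offset is √(44.0² − 34.87²) = 26.83. Taking the right-of-GK solution: H = (14.34, -11.66).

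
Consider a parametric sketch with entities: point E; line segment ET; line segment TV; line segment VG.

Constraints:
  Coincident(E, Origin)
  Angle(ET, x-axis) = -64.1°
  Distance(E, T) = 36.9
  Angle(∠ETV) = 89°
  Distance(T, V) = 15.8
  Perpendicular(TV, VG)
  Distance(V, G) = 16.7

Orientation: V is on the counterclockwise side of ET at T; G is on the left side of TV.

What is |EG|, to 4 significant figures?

25.25

E is at the origin; ET runs at -64.1° with length 36.9, so T = 36.9·(cos -64.1°, sin -64.1°) = (16.12, -33.19). ∠ETV = 89.0°, so TV runs at -64.1° + (180° − 89.0°) = 26.90° from the x-axis; with |TV| = 15.8, V = T + 15.8·(cos 26.90°, sin 26.90°) = (30.21, -26.05). The perpendicularity gives VG at right angles to TV; with |VG| = 16.7 on the left of TV, G = V + 16.7·(-0.4524, 0.8918) = (22.65, -11.15). Then |EG| = |G − E| = 25.25.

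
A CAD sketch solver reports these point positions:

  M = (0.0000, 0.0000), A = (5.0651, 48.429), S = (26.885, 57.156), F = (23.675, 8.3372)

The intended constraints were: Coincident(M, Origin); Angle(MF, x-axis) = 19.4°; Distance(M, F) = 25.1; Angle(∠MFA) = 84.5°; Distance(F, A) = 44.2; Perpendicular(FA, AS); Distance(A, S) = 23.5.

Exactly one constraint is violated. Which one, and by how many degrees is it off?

Perpendicular(FA, AS) — off by 3.10°.

M = (0.00, 0.00) ✓; MF at 19.40° ✓; |MF| = 25.10 ✓; ∠MFA = 84.50° ✓; |FA| = 44.20 ✓; ∠(FA, AS) = 93.10° ✗; |AS| = 23.50 ✓.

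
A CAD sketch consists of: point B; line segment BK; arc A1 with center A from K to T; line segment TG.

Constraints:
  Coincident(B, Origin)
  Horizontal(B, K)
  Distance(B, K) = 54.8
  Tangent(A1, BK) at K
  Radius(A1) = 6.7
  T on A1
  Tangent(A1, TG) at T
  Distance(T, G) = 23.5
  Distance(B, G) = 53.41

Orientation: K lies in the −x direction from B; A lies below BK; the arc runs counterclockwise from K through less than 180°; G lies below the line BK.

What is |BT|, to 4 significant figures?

60.94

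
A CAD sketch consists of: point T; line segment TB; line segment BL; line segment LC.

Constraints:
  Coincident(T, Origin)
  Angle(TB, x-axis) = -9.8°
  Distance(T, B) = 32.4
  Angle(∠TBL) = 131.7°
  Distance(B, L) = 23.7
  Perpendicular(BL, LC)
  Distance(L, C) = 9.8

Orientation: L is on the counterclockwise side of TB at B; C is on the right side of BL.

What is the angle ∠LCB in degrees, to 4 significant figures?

67.53°

∠TBL = 131.7°, so BL runs at -9.8° + (180° − 131.7°) = 38.50° from the x-axis; with |BL| = 23.7, L = B + 23.7·(cos 38.50°, sin 38.50°) = (50.48, 9.239). BL ⟂ LC; with |LC| = 9.8 on the right of BL, C = L + 9.8·(0.6225, -0.7826) = (56.58, 1.569). Then cos ∠LCB = CL·CB / (|CL||CB|), giving 67.53°.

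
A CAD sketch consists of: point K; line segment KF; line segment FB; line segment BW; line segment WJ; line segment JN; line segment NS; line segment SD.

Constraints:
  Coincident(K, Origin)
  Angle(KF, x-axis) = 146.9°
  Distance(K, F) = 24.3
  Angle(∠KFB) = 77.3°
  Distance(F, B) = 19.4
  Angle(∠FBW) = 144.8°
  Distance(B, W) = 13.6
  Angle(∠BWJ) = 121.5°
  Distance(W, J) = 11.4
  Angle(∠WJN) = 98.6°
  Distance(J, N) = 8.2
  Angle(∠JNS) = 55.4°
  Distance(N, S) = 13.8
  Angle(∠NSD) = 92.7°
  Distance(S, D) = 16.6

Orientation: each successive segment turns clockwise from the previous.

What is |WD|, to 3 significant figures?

14.8

K is at the origin; KF runs at 146.9° with length 24.3, so F = (-20.4, 13.3). ∠KFB = 77.3° gives FB at 44.2° from the x-axis; with |FB| = 19.4, B = (-6.45, 26.8). ∠FBW = 144.8° gives BW at 9.00° from the x-axis; with |BW| = 13.6, W = (6.98, 28.9). ∠BWJ = 121.5° gives WJ at -49.5° from the x-axis; with |WJ| = 11.4, J = (14.4, 20.3). ∠WJN = 98.6° gives JN at -131° from the x-axis; with |JN| = 8.2, N = (9.02, 14.1). ∠JNS = 55.4° gives NS at 104° from the x-axis; with |NS| = 13.8, S = (5.56, 27.4). ∠NSD = 92.7° gives SD at 17.2° from the x-axis; with |SD| = 16.6, D = (21.4, 32.3). Then |WD| = |D − W| = 14.8.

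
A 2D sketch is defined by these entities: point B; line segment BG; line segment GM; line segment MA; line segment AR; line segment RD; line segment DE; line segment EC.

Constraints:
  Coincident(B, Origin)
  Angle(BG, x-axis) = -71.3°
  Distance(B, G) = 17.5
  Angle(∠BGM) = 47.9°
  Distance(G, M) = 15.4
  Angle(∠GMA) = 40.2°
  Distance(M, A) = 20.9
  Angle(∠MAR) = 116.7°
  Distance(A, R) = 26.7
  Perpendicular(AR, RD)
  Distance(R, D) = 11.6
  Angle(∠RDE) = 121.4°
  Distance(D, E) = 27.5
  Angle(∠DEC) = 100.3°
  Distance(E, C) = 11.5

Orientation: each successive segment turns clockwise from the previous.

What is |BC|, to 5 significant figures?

13.784

∠RDE = 121.4° gives DE at 164.90° from the x-axis; with |DE| = 27.5, E = (-5.1005, -24.608). ∠DEC = 100.3° gives EC at 85.200° from the x-axis; with |EC| = 11.5, C = (-4.1382, -13.148). Then |BC| = |C − B| = 13.784.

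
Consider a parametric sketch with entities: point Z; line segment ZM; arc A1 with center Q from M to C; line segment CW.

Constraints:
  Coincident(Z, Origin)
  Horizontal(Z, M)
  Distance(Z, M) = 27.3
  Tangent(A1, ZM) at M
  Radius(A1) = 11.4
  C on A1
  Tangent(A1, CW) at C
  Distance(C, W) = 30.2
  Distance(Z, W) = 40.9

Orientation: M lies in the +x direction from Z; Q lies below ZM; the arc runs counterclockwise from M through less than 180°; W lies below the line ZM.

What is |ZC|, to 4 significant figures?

18.68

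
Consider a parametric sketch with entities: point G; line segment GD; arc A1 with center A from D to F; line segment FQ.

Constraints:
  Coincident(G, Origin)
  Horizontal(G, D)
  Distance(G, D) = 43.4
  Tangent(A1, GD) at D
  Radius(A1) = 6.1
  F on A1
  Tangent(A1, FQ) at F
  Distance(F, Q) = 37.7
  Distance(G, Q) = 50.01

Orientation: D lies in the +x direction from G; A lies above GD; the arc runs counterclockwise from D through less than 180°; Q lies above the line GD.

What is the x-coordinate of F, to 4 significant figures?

48.55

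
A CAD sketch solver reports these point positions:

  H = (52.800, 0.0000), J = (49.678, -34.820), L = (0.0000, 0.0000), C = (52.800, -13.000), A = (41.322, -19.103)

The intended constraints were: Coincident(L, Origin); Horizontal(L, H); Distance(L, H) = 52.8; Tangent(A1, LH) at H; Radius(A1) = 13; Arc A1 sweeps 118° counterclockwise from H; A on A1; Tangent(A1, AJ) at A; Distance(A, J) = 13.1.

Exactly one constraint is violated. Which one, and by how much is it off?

Distance(A, J) = 13.1 — off by 4.70.

L = (0.00, 0.00) ✓; L.y = 0.00, H.y = 0.00 ✓; |LH| = 52.80 ✓; ∠(CH, HL) = 90.00° ✓; |CH| = 13.00 ✓; bearing(C→A) − bearing(C→H) = 118.0° ✓; |CA| = 13.00 ✓; ∠(CA, AJ) = 90.00° ✓; |AJ| = 17.80 ✗.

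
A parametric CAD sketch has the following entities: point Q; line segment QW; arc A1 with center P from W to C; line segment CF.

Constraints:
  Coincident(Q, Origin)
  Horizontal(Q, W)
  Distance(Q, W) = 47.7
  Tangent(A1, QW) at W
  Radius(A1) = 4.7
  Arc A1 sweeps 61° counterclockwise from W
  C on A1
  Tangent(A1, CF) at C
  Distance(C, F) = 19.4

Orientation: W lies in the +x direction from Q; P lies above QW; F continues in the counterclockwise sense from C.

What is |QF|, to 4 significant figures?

64.21

Q is at the origin; QW is horizontal with |QW| = 47.7 and W on the +x side, so W = (47.70, 0.000). The tangent condition forces PW to be normal to QW, so P = W + (0, 4.7) = (47.70, 4.700). On A1, W sits at bearing -90° from P; a 61° counterclockwise sweep puts C at bearing -29°, so C = P + 4.7·(cos -29°, sin -29°) = (51.81, 2.421). Tangency of A1 to CF means the radius PC is perpendicular to CF, so CF runs along (−sin -29°, cos -29°); with |CF| = 19.4, F = (61.22, 19.39). Then |QF| = |F − Q| = 64.21.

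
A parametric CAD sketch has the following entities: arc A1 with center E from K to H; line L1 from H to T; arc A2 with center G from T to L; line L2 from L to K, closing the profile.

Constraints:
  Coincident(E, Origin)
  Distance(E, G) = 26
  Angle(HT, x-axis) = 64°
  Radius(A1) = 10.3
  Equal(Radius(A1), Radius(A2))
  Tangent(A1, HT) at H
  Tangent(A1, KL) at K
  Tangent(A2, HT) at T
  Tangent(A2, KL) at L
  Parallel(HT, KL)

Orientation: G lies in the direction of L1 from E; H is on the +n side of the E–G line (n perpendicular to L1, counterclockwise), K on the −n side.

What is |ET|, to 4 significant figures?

27.97

The slot axis is L1's direction at 64.0°, so u = (cos 64.0°, sin 64.0°) = (0.4384, 0.8988) and n = (−sin 64.0°, cos 64.0°) = (-0.8988, 0.4384). E is at the origin and G lies 26.0 along u from E, so G = 26.0·u = (11.40, 23.37). Tangency of A1 to both parallel lines with radius 10.3 puts H and K at E ± 10.3·n: H = (-9.258, 4.515), K = (9.258, -4.515). Equal radii place T and L the same way about G: T = G + 10.3·n = (2.140, 27.88), L = G − 10.3·n = (20.66, 18.85). Then |ET| = |T − E| = 27.97.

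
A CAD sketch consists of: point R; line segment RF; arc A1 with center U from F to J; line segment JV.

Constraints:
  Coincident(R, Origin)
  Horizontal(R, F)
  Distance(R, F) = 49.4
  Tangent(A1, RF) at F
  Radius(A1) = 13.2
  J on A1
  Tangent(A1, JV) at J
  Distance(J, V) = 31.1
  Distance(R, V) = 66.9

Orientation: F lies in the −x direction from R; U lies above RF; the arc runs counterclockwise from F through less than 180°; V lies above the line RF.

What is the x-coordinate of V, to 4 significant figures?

-47.67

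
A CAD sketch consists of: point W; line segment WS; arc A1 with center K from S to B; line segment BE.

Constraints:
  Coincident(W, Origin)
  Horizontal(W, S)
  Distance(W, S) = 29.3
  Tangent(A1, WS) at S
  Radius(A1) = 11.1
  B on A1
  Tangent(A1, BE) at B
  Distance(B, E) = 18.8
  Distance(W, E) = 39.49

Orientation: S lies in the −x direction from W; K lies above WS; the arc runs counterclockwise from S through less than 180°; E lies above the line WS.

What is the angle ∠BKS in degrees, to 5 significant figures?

104.05°

Checks: |KB| = 11.10 ✓; ∠(KB, BE) = 90.00° ✓; |BE| = 18.80 ✓; |WE| = 39.49 ✓.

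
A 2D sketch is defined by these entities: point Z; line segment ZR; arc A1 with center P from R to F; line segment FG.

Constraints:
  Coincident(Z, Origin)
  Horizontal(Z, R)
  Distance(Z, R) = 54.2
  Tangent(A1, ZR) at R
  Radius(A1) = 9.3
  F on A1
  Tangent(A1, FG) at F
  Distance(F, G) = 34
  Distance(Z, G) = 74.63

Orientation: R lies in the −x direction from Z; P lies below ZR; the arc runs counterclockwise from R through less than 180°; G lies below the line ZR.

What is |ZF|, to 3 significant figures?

64.3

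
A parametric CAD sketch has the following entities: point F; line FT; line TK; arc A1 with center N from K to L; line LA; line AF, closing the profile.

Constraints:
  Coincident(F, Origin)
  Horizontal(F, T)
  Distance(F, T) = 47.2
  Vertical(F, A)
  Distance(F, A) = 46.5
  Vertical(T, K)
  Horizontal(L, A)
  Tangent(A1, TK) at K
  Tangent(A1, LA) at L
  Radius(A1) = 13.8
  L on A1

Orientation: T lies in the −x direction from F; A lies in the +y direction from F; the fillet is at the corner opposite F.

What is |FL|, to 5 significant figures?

57.252

The virtual corner opposite F is at (-47.200, 46.500). The tangent condition forces NK to be normal to TK and the tangent condition forces NL to be normal to LA, with radius 13.8, so the center N sits 13.8 in from both sides at N = (-33.400, 32.700). That places the tangent points at K = (-47.200, 32.700) on TK and L = (-33.400, 46.500) on LA. Then |FL| = |L − F| = 57.252.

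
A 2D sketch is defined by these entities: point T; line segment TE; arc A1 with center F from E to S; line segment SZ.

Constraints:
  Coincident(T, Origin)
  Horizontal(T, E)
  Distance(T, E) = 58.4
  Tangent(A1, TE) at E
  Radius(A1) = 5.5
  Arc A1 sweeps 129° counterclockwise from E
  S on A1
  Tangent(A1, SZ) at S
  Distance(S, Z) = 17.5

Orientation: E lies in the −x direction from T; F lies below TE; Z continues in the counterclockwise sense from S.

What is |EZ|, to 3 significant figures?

23.5

T is at the origin; TE is horizontal with |TE| = 58.4 and E on the −x side, so E = (-58.4, 0.00). Since A1 is tangent to TE there, FE ⟂ TE, so F = E + (0, -5.5) = (-58.4, -5.50). On A1, E sits at bearing 90° from F; a 129° counterclockwise sweep puts S at bearing 219°, so S = F + 5.5·(cos 219°, sin 219°) = (-62.7, -8.96). Since A1 is tangent to SZ there, FS ⟂ SZ, so SZ runs along (−sin 219°, cos 219°); with |SZ| = 17.5, Z = (-51.7, -22.6). Then |EZ| = |Z − E| = 23.5.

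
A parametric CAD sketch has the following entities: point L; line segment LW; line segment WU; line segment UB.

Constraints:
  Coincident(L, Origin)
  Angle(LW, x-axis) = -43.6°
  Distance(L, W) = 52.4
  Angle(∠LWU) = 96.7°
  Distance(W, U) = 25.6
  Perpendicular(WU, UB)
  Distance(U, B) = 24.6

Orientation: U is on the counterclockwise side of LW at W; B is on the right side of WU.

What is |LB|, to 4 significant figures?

82.94

L is at the origin; LW runs at -43.6° with length 52.4, so W = 52.4·(cos -43.6°, sin -43.6°) = (37.95, -36.14). ∠LWU = 96.7°, so WU runs at -43.6° + (180° − 96.7°) = 39.70° from the x-axis; with |WU| = 25.6, U = W + 25.6·(cos 39.70°, sin 39.70°) = (57.64, -19.78). WU is perpendicular to UB; with |UB| = 24.6 on the right of WU, B = U + 24.6·(0.6388, -0.7694) = (73.36, -38.71). Then |LB| = |B − L| = 82.94.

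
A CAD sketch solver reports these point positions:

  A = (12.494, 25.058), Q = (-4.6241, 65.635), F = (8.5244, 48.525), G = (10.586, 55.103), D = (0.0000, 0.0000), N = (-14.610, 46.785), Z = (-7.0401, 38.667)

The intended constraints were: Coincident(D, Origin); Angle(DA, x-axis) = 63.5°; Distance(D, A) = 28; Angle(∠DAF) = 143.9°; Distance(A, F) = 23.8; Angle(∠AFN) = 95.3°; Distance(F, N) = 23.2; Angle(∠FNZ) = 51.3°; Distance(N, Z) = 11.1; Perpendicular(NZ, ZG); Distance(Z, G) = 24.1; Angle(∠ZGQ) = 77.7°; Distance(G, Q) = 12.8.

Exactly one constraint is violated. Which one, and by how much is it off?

Distance(G, Q) = 12.8 — off by 5.70.

D = (0.00, 0.00) ✓; DA at 63.50° ✓; |DA| = 28.00 ✓; ∠DAF = 143.9° ✓; |AF| = 23.80 ✓; ∠AFN = 95.30° ✓; |FN| = 23.20 ✓; ∠FNZ = 51.30° ✓; |NZ| = 11.10 ✓; ∠(NZ, ZG) = 90.00° ✓; |ZG| = 24.10 ✓; ∠ZGQ = 77.70° ✓; |GQ| = 18.50 ✗.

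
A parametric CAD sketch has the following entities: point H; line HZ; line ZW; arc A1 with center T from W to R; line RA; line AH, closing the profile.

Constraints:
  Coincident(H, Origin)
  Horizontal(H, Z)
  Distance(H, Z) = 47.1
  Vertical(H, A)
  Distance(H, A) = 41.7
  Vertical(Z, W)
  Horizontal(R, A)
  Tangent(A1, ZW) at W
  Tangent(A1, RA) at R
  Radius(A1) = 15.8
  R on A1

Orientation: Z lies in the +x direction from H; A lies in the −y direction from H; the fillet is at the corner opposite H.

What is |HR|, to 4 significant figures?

52.14

H is at the origin; HZ is horizontal with |HZ| = 47.1 and Z on the +x side, so Z = (47.10, 0.000). HA is vertical with |HA| = 41.7 and A on the −y side, so A = (0.000, -41.70). The virtual corner opposite H is at (47.10, -41.70). A1 meets ZW tangentially, so TW is at right angles to ZW and tangency of A1 to RA means the radius TR is perpendicular to RA, with radius 15.8, so the center T sits 15.8 in from both sides at T = (31.30, -25.90). That places the tangent points at W = (47.10, -25.90) on ZW and R = (31.30, -41.70) on RA. Then |HR| = |R − H| = 52.14.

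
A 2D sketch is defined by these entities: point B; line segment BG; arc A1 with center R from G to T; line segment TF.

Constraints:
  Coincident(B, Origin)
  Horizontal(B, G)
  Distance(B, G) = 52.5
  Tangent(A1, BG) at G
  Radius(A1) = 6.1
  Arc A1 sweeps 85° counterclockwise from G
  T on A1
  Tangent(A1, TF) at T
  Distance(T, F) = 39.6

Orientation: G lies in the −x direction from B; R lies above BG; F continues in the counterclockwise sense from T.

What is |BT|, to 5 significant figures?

46.756

The tangent condition forces RG to be normal to BG, so R = G + (0, 6.1) = (-52.500, 6.1000). On A1, G sits at bearing -90° from R; an 85° counterclockwise sweep puts T at bearing -5°, so T = R + 6.1·(cos -5°, sin -5°) = (-46.423, 5.5683). Then |BT| = |T − B| = 46.756.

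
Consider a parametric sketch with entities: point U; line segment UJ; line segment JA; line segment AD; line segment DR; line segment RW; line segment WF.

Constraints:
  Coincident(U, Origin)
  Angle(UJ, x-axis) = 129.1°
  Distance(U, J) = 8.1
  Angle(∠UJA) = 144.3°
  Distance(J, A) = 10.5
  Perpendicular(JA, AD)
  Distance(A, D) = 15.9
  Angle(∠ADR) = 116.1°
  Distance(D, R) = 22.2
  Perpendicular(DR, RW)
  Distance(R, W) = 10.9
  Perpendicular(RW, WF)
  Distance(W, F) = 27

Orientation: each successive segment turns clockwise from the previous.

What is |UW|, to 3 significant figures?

13.5

U is at the origin; UJ runs at 129.1° with length 8.1, so J = (-5.11, 6.29). ∠UJA = 144.3° gives JA at 93.4° from the x-axis; with |JA| = 10.5, A = (-5.73, 16.8). JA is perpendicular to AD, so AD runs at 3.40°; with |AD| = 15.9, D = (10.1, 17.7). ∠ADR = 116.1° gives DR at -60.5° from the x-axis; with |DR| = 22.2, R = (21.1, -1.61). DR ⟂ RW, so RW runs at -151°; with |RW| = 10.9, W = (11.6, -6.98). Then |UW| = |W − U| = 13.5.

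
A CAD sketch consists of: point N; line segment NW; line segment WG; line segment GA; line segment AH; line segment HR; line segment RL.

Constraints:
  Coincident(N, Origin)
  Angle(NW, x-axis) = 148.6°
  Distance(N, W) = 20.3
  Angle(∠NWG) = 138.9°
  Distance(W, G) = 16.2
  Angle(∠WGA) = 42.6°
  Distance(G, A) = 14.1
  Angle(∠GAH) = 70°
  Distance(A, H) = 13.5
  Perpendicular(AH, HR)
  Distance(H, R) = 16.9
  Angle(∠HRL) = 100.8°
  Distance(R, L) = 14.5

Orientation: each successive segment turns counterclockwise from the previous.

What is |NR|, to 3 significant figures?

38.9

N is at the origin; NW runs at 148.6° with length 20.3, so W = (-17.3, 10.6). ∠NWG = 138.9° gives WG at -170° from the x-axis; with |WG| = 16.2, G = (-33.3, 7.85). ∠WGA = 42.6° gives GA at -32.9° from the x-axis; with |GA| = 14.1, A = (-21.5, 0.188). ∠GAH = 70.0° gives AH at 77.1° from the x-axis; with |AH| = 13.5, H = (-18.4, 13.3). AH is perpendicular to HR, so HR runs at 167°; with |HR| = 16.9, R = (-34.9, 17.1). Then |NR| = |R − N| = 38.9.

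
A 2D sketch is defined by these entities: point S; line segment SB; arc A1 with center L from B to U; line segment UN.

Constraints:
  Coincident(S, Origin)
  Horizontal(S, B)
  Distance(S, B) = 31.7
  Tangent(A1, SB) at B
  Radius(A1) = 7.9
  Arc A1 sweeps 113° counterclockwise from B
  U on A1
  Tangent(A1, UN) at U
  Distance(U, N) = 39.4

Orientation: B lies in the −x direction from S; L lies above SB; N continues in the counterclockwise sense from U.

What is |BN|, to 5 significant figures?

47.948

On A1, B sits at bearing -90° from L; a 113° counterclockwise sweep puts U at bearing 23°, so U = L + 7.9·(cos 23°, sin 23°) = (-24.428, 10.987). A1 meets UN tangentially, so LU is at right angles to UN, so UN runs along (−sin 23°, cos 23°); with |UN| = 39.4, N = (-39.823, 47.255). Then |BN| = |N − B| = 47.948.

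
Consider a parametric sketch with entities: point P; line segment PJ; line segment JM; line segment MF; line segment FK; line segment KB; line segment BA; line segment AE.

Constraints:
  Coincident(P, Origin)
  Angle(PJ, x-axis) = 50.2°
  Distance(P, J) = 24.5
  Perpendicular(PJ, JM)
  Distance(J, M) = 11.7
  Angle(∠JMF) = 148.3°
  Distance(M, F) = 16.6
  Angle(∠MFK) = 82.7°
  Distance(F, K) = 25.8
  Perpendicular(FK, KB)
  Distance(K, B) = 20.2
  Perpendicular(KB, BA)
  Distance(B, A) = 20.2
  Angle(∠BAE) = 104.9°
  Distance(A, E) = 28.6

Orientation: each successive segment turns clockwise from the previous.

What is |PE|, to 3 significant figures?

35.0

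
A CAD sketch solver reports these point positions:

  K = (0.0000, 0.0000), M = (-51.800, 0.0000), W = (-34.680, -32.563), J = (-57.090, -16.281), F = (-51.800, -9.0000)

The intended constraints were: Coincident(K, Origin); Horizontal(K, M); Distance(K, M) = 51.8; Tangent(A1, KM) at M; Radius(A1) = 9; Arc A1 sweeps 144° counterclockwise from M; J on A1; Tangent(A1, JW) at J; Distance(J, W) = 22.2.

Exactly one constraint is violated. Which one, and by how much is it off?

Distance(J, W) = 22.2 — off by 5.50.

K = (0.00, 0.00) ✓; K.y = 0.00, M.y = 0.00 ✓; |KM| = 51.80 ✓; ∠(FM, MK) = 90.00° ✓; |FM| = 9.000 ✓; bearing(F→J) − bearing(F→M) = 144.0° ✓; |FJ| = 9.000 ✓; ∠(FJ, JW) = 90.00° ✓; |JW| = 27.70 ✗.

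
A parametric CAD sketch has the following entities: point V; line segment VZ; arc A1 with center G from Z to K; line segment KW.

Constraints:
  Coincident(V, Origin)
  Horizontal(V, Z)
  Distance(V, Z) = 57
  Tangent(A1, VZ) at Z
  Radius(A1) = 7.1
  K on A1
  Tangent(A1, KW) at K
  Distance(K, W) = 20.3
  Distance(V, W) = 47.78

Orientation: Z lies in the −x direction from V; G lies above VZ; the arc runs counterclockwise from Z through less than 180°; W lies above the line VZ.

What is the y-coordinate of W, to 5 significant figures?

22.603

V is at the origin; V and Z share the same y with |VZ| = 57.0 and Z on the −x side, so Z = (-57.000, 0.0000). The tangent condition forces GZ to be normal to VZ, so G = Z + (0, 7.1) = (-57.000, 7.1000). Since GK ⟂ KW (tangency), |GW| = √(7.1² + 20.3²) = 21.506 regardless of where K sits on A1. So W lies on both circle(V, 47.78) and circle(G, 21.506); the above-VZ intersection is W = (-42.095, 22.603). K is the foot of the tangent from W: K = (-50.544, 4.1450).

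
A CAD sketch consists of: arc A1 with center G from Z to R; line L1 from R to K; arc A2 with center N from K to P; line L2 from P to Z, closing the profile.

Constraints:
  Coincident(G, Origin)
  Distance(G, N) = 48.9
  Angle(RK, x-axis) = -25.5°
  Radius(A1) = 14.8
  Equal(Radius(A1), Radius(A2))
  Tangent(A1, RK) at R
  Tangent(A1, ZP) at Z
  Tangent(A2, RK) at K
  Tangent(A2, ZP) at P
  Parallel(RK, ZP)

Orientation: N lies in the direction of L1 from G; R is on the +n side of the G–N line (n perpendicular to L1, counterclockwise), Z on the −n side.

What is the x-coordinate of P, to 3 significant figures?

37.8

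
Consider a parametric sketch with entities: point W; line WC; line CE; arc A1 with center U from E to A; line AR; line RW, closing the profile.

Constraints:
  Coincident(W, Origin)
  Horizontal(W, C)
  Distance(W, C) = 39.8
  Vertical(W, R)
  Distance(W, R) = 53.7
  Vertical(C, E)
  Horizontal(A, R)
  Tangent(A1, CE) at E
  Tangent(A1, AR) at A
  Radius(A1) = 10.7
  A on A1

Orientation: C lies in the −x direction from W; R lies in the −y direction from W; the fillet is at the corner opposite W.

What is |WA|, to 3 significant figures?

61.1

W is at the origin; WC is horizontal with |WC| = 39.8 and C on the −x side, so C = (-39.8, 0.00). WR is vertical with |WR| = 53.7 and R on the −y side, so R = (0.00, -53.7). The virtual corner opposite W is at (-39.8, -53.7). The tangent condition forces UE to be normal to CE and A1 meets AR tangentially, so UA is at right angles to AR, with radius 10.7, so the center U sits 10.7 in from both sides at U = (-29.1, -43.0). That places the tangent points at E = (-39.8, -43.0) on CE and A = (-29.1, -53.7) on AR. Then |WA| = |A − W| = 61.1.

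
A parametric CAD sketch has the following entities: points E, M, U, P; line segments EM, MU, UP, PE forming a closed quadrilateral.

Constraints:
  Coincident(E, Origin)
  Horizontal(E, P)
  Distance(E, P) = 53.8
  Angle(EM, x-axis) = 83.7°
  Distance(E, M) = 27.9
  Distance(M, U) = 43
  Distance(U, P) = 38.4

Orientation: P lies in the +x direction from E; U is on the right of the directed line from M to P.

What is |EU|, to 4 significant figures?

21.71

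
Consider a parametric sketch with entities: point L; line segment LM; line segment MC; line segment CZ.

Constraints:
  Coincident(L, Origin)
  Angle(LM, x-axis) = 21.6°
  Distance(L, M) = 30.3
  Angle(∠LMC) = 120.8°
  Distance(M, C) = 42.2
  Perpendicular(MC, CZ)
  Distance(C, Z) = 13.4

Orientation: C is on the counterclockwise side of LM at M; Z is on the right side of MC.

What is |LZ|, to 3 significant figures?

69.9

L is at the origin; LM runs at 21.6° with length 30.3, so M = 30.3·(cos 21.6°, sin 21.6°) = (28.2, 11.2). ∠LMC = 120.8°, so MC runs at 21.6° + (180° − 120.8°) = 80.8° from the x-axis; with |MC| = 42.2, C = M + 42.2·(cos 80.8°, sin 80.8°) = (34.9, 52.8). The perpendicularity gives CZ at right angles to MC; with |CZ| = 13.4 on the right of MC, Z = C + 13.4·(0.987, -0.160) = (48.1, 50.7). Then |LZ| = |Z − L| = 69.9.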